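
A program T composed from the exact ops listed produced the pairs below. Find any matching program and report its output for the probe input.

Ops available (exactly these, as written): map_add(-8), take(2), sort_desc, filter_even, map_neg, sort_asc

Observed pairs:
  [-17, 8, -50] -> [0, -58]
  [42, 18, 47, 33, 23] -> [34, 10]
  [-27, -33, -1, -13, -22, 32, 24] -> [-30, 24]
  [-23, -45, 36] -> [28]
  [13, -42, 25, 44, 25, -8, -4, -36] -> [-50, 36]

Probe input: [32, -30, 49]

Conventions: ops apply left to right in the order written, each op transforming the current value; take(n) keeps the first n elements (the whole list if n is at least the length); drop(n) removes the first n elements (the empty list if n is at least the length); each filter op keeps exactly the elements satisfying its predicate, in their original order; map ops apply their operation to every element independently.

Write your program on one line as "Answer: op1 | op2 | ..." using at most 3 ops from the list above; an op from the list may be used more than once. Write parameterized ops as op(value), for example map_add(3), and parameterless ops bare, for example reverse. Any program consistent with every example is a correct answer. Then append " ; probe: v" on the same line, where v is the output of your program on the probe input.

map_add(-8) | filter_even | take(2) ; probe: [24, -38]

Check, running the answer program on each example:
  [-17, 8, -50] -> [-25, 0, -58] -> [0, -58] -> [0, -58]
  [42, 18, 47, 33, 23] -> [34, 10, 39, 25, 15] -> [34, 10] -> [34, 10]
  [-27, -33, -1, -13, -22, 32, 24] -> [-35, -41, -9, -21, -30, 24, 16] -> [-30, 24, 16] -> [-30, 24]
  [-23, -45, 36] -> [-31, -53, 28] -> [28] -> [28]
  [13, -42, 25, 44, 25, -8, -4, -36] -> [5, -50, 17, 36, 17, -16, -12, -44] -> [-50, 36, -16, -12, -44] -> [-50, 36]
  probe: [32, -30, 49] -> [24, -38, 41] -> [24, -38] -> [24, -38]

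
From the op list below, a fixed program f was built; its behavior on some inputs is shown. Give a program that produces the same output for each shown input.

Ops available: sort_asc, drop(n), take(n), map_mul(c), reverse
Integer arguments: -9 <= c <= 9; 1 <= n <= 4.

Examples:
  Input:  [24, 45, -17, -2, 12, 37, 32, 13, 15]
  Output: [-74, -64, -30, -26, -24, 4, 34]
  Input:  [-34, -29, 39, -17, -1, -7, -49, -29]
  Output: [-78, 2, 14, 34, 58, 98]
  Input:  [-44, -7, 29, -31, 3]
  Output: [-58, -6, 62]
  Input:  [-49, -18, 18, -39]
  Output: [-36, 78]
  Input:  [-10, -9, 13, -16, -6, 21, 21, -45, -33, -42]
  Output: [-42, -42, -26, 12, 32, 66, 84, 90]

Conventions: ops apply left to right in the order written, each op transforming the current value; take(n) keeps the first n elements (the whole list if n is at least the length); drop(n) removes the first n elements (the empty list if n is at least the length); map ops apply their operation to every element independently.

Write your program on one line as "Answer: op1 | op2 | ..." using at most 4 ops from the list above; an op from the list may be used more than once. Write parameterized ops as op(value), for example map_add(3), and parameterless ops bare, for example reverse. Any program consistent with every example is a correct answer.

drop(2) | map_mul(-2) | sort_asc

Check, running the answer program on each example:
  [24, 45, -17, -2, 12, 37, 32, 13, 15] -> [-17, -2, 12, 37, 32, 13, 15] -> [34, 4, -24, -74, -64, -26, -30] -> [-74, -64, -30, -26, -24, 4, 34]
  [-34, -29, 39, -17, -1, -7, -49, -29] -> [39, -17, -1, -7, -49, -29] -> [-78, 34, 2, 14, 98, 58] -> [-78, 2, 14, 34, 58, 98]
  [-44, -7, 29, -31, 3] -> [29, -31, 3] -> [-58, 62, -6] -> [-58, -6, 62]
  [-49, -18, 18, -39] -> [18, -39] -> [-36, 78] -> [-36, 78]
  [-10, -9, 13, -16, -6, 21, 21, -45, -33, -42] -> [13, -16, -6, 21, 21, -45, -33, -42] -> [-26, 32, 12, -42, -42, 90, 66, 84] -> [-42, -42, -26, 12, 32, 66, 84, 90]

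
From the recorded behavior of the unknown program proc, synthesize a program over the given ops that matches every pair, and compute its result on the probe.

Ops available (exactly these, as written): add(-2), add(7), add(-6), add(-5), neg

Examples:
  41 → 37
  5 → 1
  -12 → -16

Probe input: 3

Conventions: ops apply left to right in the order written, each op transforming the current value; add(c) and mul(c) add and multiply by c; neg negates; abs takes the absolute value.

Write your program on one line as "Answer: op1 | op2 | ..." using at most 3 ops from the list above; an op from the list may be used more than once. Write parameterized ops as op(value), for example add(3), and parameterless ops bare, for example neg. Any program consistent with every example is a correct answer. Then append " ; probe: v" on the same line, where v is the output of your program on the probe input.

add(-5) | add(-6) | add(7) ; probe: -1

Check, running the answer program on each example:
  41 -> 36 -> 30 -> 37
  5 -> 0 -> -6 -> 1
  -12 -> -17 -> -23 -> -16
  probe: 3 -> -2 -> -8 -> -1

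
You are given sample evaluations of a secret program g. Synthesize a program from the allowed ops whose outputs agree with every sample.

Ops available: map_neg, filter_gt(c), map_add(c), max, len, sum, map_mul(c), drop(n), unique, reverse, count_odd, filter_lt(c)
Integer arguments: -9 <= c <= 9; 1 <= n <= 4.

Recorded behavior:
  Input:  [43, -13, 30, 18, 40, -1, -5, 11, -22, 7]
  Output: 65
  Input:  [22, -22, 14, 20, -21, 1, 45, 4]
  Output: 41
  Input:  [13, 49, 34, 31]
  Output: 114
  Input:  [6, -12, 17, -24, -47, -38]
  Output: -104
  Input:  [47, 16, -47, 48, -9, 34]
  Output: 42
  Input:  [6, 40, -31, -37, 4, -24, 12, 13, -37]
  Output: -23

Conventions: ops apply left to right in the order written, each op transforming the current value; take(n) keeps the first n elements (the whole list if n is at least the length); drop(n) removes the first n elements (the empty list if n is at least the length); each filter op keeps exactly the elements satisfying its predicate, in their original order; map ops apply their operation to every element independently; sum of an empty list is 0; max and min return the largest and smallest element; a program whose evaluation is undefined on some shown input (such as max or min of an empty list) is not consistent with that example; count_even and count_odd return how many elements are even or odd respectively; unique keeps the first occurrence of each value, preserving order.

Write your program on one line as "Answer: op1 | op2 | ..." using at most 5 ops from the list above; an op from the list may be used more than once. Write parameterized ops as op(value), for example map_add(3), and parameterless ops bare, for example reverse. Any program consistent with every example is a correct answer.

drop(1) | reverse | unique | sum

Check, running the answer program on each example:
  [43, -13, 30, 18, 40, -1, -5, 11, -22, 7] -> [-13, 30, 18, 40, -1, -5, 11, -22, 7] -> [7, -22, 11, -5, -1, 40, 18, 30, -13] -> [7, -22, 11, -5, -1, 40, 18, 30, -13] -> 65
  [22, -22, 14, 20, -21, 1, 45, 4] -> [-22, 14, 20, -21, 1, 45, 4] -> [4, 45, 1, -21, 20, 14, -22] -> [4, 45, 1, -21, 20, 14, -22] -> 41
  [13, 49, 34, 31] -> [49, 34, 31] -> [31, 34, 49] -> [31, 34, 49] -> 114
  [6, -12, 17, -24, -47, -38] -> [-12, 17, -24, -47, -38] -> [-38, -47, -24, 17, -12] -> [-38, -47, -24, 17, -12] -> -104
  [47, 16, -47, 48, -9, 34] -> [16, -47, 48, -9, 34] -> [34, -9, 48, -47, 16] -> [34, -9, 48, -47, 16] -> 42
  [6, 40, -31, -37, 4, -24, 12, 13, -37] -> [40, -31, -37, 4, -24, 12, 13, -37] -> [-37, 13, 12, -24, 4, -37, -31, 40] -> [-37, 13, 12, -24, 4, -31, 40] -> -23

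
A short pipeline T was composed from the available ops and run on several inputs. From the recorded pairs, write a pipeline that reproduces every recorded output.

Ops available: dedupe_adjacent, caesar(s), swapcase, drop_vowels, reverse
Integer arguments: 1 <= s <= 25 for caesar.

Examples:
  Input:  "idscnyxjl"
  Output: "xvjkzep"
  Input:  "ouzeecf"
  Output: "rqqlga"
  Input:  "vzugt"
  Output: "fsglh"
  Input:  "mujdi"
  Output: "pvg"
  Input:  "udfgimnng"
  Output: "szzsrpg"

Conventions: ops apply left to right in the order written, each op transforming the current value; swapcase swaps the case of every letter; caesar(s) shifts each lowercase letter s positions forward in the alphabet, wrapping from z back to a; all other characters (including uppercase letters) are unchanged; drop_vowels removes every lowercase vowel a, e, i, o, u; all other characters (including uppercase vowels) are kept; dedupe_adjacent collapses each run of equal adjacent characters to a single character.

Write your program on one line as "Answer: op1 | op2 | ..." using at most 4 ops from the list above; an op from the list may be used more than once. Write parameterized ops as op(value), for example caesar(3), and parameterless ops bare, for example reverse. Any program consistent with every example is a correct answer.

reverse | caesar(18) | drop_vowels | caesar(20)

Check, running the answer program on each example:
  "idscnyxjl" -> "ljxyncsdi" -> "dbpqfukva" -> "dbpqfkv" -> "xvjkzep"
  "ouzeecf" -> "fceezuo" -> "xuwwrmg" -> "xwwrmg" -> "rqqlga"
  "vzugt" -> "tguzv" -> "lymrn" -> "lymrn" -> "fsglh"
  "mujdi" -> "idjum" -> "avbme" -> "vbm" -> "pvg"
  "udfgimnng" -> "gnnmigfdu" -> "yffeayxvm" -> "yffyxvm" -> "szzsrpg"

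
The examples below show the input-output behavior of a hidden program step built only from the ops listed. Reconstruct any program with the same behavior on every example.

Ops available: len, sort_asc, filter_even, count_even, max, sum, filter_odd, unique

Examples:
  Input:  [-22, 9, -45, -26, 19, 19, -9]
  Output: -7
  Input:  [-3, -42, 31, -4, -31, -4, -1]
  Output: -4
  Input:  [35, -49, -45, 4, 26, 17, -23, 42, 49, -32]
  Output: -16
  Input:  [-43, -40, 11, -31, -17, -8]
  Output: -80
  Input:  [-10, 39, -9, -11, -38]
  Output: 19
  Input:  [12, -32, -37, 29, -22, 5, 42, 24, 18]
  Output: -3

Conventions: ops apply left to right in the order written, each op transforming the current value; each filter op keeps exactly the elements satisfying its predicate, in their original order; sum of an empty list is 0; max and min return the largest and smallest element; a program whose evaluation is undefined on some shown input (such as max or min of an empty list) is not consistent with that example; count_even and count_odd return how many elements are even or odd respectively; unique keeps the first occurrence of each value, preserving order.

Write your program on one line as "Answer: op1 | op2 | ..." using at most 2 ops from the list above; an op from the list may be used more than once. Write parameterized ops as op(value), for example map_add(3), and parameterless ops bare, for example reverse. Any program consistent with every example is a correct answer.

filter_odd | sum

Check, running the answer program on each example:
  [-22, 9, -45, -26, 19, 19, -9] -> [9, -45, 19, 19, -9] -> -7
  [-3, -42, 31, -4, -31, -4, -1] -> [-3, 31, -31, -1] -> -4
  [35, -49, -45, 4, 26, 17, -23, 42, 49, -32] -> [35, -49, -45, 17, -23, 49] -> -16
  [-43, -40, 11, -31, -17, -8] -> [-43, 11, -31, -17] -> -80
  [-10, 39, -9, -11, -38] -> [39, -9, -11] -> 19
  [12, -32, -37, 29, -22, 5, 42, 24, 18] -> [-37, 29, 5] -> -3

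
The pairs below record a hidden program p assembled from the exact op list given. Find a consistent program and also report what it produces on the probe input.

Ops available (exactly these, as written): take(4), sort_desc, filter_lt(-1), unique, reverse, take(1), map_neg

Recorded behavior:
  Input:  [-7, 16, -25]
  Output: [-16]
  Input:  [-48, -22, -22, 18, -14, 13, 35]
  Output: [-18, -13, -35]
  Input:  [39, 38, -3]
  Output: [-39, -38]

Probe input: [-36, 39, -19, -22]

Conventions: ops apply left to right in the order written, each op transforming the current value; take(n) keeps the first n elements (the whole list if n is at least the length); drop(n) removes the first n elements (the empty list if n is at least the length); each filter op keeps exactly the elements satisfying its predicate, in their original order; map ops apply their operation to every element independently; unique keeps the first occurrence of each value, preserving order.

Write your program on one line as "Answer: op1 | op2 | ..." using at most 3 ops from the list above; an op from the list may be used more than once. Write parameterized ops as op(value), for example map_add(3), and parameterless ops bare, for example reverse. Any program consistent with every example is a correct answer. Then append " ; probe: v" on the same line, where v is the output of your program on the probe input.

map_neg | unique | filter_lt(-1) ; probe: [-39]

Check, running the answer program on each example:
  [-7, 16, -25] -> [7, -16, 25] -> [7, -16, 25] -> [-16]
  [-48, -22, -22, 18, -14, 13, 35] -> [48, 22, 22, -18, 14, -13, -35] -> [48, 22, -18, 14, -13, -35] -> [-18, -13, -35]
  [39, 38, -3] -> [-39, -38, 3] -> [-39, -38, 3] -> [-39, -38]
  probe: [-36, 39, -19, -22] -> [36, -39, 19, 22] -> [36, -39, 19, 22] -> [-39]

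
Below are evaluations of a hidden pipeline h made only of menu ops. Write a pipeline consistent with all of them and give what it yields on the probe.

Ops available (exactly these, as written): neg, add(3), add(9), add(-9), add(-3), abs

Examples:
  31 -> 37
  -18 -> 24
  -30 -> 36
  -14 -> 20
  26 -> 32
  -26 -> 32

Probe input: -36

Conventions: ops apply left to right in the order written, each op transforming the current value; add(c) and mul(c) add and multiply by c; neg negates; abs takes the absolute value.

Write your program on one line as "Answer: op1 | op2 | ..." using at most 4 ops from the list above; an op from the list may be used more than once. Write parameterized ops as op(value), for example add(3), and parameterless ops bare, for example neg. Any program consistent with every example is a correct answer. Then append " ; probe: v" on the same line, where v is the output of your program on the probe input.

abs | add(9) | add(-3) ; probe: 42

Check, running the answer program on each example:
  31 -> 31 -> 40 -> 37
  -18 -> 18 -> 27 -> 24
  -30 -> 30 -> 39 -> 36
  -14 -> 14 -> 23 -> 20
  26 -> 26 -> 35 -> 32
  -26 -> 26 -> 35 -> 32
  probe: -36 -> 36 -> 45 -> 42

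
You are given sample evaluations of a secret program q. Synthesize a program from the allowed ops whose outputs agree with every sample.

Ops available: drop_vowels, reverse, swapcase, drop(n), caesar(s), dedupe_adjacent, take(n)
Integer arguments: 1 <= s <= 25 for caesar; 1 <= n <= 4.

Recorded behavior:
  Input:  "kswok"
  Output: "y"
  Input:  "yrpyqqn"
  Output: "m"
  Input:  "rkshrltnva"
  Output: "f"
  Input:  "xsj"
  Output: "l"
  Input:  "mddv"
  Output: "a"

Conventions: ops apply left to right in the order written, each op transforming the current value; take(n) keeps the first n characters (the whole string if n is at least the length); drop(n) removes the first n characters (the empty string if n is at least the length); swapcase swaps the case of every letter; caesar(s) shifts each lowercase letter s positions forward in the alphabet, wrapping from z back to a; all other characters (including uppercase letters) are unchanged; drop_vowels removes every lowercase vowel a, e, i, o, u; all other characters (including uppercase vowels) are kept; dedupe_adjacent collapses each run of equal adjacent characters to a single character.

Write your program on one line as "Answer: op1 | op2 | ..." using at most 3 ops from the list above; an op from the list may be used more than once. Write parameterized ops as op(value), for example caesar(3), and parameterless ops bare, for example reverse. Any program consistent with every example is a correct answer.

drop_vowels | take(1) | caesar(14)

Check, running the answer program on each example:
  "kswok" -> "kswk" -> "k" -> "y"
  "yrpyqqn" -> "yrpyqqn" -> "y" -> "m"
  "rkshrltnva" -> "rkshrltnv" -> "r" -> "f"
  "xsj" -> "xsj" -> "x" -> "l"
  "mddv" -> "mddv" -> "m" -> "a"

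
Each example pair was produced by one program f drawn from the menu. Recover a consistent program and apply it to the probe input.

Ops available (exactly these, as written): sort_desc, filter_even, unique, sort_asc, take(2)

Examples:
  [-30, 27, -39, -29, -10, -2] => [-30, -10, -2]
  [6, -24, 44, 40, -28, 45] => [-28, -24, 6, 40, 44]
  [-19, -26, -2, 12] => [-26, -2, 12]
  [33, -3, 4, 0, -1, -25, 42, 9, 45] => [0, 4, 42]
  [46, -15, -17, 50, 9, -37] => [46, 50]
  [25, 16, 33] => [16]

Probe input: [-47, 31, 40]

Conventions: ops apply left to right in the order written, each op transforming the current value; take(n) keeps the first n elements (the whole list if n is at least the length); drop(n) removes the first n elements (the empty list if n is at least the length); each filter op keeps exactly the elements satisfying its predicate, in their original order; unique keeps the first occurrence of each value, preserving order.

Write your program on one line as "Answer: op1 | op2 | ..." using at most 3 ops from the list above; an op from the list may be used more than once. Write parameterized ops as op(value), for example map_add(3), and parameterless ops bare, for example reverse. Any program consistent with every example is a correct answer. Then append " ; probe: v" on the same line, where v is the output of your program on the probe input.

sort_desc | filter_even | sort_asc ; probe: [40]

Check, running the answer program on each example:
  [-30, 27, -39, -29, -10, -2] -> [27, -2, -10, -29, -30, -39] -> [-2, -10, -30] -> [-30, -10, -2]
  [6, -24, 44, 40, -28, 45] -> [45, 44, 40, 6, -24, -28] -> [44, 40, 6, -24, -28] -> [-28, -24, 6, 40, 44]
  [-19, -26, -2, 12] -> [12, -2, -19, -26] -> [12, -2, -26] -> [-26, -2, 12]
  [33, -3, 4, 0, -1, -25, 42, 9, 45] -> [45, 42, 33, 9, 4, 0, -1, -3, -25] -> [42, 4, 0] -> [0, 4, 42]
  [46, -15, -17, 50, 9, -37] -> [50, 46, 9, -15, -17, -37] -> [50, 46] -> [46, 50]
  [25, 16, 33] -> [33, 25, 16] -> [16] -> [16]
  probe: [-47, 31, 40] -> [40, 31, -47] -> [40] -> [40]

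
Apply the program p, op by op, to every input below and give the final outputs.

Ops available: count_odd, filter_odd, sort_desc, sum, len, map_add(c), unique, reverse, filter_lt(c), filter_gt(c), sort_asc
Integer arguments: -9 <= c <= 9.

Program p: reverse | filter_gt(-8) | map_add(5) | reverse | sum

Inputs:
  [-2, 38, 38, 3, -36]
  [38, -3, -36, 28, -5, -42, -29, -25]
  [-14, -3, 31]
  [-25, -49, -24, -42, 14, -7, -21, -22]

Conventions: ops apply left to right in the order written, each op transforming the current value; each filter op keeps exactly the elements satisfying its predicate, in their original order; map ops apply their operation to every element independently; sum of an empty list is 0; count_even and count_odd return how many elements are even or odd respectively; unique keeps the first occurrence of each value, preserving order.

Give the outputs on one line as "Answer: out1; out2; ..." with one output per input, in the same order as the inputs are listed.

97; 78; 38; 17

Execution, op by op:
  [-2, 38, 38, 3, -36] -> [-36, 3, 38, 38, -2] -> [3, 38, 38, -2] -> [8, 43, 43, 3] -> [3, 43, 43, 8] -> 97
  [38, -3, -36, 28, -5, -42, -29, -25] -> [-25, -29, -42, -5, 28, -36, -3, 38] -> [-5, 28, -3, 38] -> [0, 33, 2, 43] -> [43, 2, 33, 0] -> 78
  [-14, -3, 31] -> [31, -3, -14] -> [31, -3] -> [36, 2] -> [2, 36] -> 38
  [-25, -49, -24, -42, 14, -7, -21, -22] -> [-22, -21, -7, 14, -42, -24, -49, -25] -> [-7, 14] -> [-2, 19] -> [19, -2] -> 17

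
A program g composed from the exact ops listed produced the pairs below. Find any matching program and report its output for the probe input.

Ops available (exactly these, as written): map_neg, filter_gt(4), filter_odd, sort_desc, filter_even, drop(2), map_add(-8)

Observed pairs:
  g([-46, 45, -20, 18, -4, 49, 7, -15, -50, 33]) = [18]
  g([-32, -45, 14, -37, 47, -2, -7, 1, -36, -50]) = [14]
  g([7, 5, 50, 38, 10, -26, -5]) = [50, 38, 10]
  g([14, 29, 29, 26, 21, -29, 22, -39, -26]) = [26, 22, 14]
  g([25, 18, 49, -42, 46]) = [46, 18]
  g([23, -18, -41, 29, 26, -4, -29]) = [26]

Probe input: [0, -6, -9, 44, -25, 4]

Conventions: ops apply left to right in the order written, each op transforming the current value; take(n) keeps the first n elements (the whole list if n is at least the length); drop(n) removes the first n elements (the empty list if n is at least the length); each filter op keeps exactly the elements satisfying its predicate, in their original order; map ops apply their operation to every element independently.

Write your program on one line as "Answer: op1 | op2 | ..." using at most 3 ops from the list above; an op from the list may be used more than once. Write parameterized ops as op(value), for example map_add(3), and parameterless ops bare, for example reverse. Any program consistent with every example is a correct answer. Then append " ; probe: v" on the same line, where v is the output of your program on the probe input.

sort_desc | filter_even | filter_gt(4) ; probe: [44]

Check, running the answer program on each example:
  [-46, 45, -20, 18, -4, 49, 7, -15, -50, 33] -> [49, 45, 33, 18, 7, -4, -15, -20, -46, -50] -> [18, -4, -20, -46, -50] -> [18]
  [-32, -45, 14, -37, 47, -2, -7, 1, -36, -50] -> [47, 14, 1, -2, -7, -32, -36, -37, -45, -50] -> [14, -2, -32, -36, -50] -> [14]
  [7, 5, 50, 38, 10, -26, -5] -> [50, 38, 10, 7, 5, -5, -26] -> [50, 38, 10, -26] -> [50, 38, 10]
  [14, 29, 29, 26, 21, -29, 22, -39, -26] -> [29, 29, 26, 22, 21, 14, -26, -29, -39] -> [26, 22, 14, -26] -> [26, 22, 14]
  [25, 18, 49, -42, 46] -> [49, 46, 25, 18, -42] -> [46, 18, -42] -> [46, 18]
  [23, -18, -41, 29, 26, -4, -29] -> [29, 26, 23, -4, -18, -29, -41] -> [26, -4, -18] -> [26]
  probe: [0, -6, -9, 44, -25, 4] -> [44, 4, 0, -6, -9, -25] -> [44, 4, 0, -6] -> [44]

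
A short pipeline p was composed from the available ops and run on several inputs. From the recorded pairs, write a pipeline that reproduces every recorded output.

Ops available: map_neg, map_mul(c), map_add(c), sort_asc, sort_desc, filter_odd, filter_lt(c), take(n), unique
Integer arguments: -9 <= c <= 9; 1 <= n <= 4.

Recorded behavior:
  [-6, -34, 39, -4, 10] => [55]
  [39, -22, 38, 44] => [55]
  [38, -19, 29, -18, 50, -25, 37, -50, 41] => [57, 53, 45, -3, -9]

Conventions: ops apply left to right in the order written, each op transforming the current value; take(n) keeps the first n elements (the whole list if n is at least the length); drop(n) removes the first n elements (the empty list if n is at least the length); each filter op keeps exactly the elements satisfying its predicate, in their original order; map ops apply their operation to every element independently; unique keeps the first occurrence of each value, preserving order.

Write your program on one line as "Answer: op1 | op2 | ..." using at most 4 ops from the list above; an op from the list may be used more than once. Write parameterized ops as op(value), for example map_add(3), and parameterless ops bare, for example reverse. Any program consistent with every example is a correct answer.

filter_odd | map_add(9) | sort_desc | map_add(7)

Check, running the answer program on each example:
  [-6, -34, 39, -4, 10] -> [39] -> [48] -> [48] -> [55]
  [39, -22, 38, 44] -> [39] -> [48] -> [48] -> [55]
  [38, -19, 29, -18, 50, -25, 37, -50, 41] -> [-19, 29, -25, 37, 41] -> [-10, 38, -16, 46, 50] -> [50, 46, 38, -10, -16] -> [57, 53, 45, -3, -9]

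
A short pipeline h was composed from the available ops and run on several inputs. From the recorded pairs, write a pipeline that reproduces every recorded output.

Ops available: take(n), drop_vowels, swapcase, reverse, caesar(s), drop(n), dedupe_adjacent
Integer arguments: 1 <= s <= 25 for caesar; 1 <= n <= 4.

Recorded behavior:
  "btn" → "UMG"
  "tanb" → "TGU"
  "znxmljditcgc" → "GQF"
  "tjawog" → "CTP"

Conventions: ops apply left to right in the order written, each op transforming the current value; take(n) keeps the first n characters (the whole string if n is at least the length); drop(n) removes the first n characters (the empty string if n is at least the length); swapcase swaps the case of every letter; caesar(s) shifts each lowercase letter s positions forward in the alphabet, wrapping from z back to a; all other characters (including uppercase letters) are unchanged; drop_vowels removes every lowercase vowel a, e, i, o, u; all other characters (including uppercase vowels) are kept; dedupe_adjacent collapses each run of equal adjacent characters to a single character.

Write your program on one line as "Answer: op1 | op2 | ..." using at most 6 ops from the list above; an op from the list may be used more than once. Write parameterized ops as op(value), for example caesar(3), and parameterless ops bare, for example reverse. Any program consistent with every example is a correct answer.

take(4) | reverse | caesar(19) | take(3) | reverse | swapcase

Check, running the answer program on each example:
  "btn" -> "btn" -> "ntb" -> "gmu" -> "gmu" -> "umg" -> "UMG"
  "tanb" -> "tanb" -> "bnat" -> "ugtm" -> "ugt" -> "tgu" -> "TGU"
  "znxmljditcgc" -> "znxm" -> "mxnz" -> "fqgs" -> "fqg" -> "gqf" -> "GQF"
  "tjawog" -> "tjaw" -> "wajt" -> "ptcm" -> "ptc" -> "ctp" -> "CTP"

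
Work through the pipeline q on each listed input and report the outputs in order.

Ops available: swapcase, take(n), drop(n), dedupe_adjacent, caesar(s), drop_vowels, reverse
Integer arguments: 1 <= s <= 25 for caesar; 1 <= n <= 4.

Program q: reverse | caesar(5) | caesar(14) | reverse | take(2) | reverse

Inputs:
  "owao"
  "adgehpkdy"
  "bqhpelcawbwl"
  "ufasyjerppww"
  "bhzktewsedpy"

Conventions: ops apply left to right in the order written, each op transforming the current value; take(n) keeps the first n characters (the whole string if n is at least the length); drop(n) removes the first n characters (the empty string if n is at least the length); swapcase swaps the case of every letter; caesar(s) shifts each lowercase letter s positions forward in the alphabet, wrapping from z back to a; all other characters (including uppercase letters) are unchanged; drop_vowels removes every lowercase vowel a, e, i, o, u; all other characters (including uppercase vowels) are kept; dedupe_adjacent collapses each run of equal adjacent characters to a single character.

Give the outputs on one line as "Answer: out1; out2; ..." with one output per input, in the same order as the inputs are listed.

"ph"; "wt"; "ju"; "yn"; "au"

Execution, op by op:
  "owao" -> "oawo" -> "tfbt" -> "htph" -> "hpth" -> "hp" -> "ph"
  "adgehpkdy" -> "ydkphegda" -> "dipumjlif" -> "rwdiaxzwt" -> "twzxaidwr" -> "tw" -> "wt"
  "bqhpelcawbwl" -> "lwbwaclephqb" -> "qbgbfhqjumvg" -> "epuptvexiaju" -> "ujaixevtpupe" -> "uj" -> "ju"
  "ufasyjerppww" -> "wwpprejysafu" -> "bbuuwjodxfkz" -> "ppiikxcrltyn" -> "nytlrcxkiipp" -> "ny" -> "yn"
  "bhzktewsedpy" -> "ypdeswetkzhb" -> "duijxbjypemg" -> "riwxlpxmdsau" -> "uasdmxplxwir" -> "ua" -> "au"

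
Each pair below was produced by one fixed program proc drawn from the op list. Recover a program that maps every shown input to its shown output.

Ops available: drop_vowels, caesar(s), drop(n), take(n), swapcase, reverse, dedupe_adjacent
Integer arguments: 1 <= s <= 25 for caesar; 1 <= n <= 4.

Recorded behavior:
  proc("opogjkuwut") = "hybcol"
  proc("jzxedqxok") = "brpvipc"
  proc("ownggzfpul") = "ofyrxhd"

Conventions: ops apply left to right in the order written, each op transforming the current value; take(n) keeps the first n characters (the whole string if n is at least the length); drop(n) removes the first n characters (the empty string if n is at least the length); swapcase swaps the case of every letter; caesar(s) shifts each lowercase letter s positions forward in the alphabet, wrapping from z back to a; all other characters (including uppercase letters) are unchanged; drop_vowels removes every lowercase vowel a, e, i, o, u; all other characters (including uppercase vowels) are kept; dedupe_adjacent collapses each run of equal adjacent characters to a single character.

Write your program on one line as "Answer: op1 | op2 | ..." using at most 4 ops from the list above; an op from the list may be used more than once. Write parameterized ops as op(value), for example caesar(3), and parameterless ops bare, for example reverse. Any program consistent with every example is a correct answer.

drop_vowels | dedupe_adjacent | caesar(18)

Check, running the answer program on each example:
  "opogjkuwut" -> "pgjkwt" -> "pgjkwt" -> "hybcol"
  "jzxedqxok" -> "jzxdqxk" -> "jzxdqxk" -> "brpvipc"
  "ownggzfpul" -> "wnggzfpl" -> "wngzfpl" -> "ofyrxhd"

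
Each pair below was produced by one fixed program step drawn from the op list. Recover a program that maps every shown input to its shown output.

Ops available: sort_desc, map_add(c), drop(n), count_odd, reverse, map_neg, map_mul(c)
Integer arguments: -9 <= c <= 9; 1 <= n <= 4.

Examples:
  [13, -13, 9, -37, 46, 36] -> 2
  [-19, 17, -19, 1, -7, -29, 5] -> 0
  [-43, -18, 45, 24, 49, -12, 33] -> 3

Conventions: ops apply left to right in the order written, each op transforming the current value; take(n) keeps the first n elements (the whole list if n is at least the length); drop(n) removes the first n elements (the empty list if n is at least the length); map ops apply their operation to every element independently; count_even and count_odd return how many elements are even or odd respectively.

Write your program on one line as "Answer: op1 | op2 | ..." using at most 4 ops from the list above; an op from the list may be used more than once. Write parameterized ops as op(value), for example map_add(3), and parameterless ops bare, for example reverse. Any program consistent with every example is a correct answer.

map_neg | map_add(5) | map_mul(-7) | count_odd

Check, running the answer program on each example:
  [13, -13, 9, -37, 46, 36] -> [-13, 13, -9, 37, -46, -36] -> [-8, 18, -4, 42, -41, -31] -> [56, -126, 28, -294, 287, 217] -> 2
  [-19, 17, -19, 1, -7, -29, 5] -> [19, -17, 19, -1, 7, 29, -5] -> [24, -12, 24, 4, 12, 34, 0] -> [-168, 84, -168, -28, -84, -238, 0] -> 0
  [-43, -18, 45, 24, 49, -12, 33] -> [43, 18, -45, -24, -49, 12, -33] -> [48, 23, -40, -19, -44, 17, -28] -> [-336, -161, 280, 133, 308, -119, 196] -> 3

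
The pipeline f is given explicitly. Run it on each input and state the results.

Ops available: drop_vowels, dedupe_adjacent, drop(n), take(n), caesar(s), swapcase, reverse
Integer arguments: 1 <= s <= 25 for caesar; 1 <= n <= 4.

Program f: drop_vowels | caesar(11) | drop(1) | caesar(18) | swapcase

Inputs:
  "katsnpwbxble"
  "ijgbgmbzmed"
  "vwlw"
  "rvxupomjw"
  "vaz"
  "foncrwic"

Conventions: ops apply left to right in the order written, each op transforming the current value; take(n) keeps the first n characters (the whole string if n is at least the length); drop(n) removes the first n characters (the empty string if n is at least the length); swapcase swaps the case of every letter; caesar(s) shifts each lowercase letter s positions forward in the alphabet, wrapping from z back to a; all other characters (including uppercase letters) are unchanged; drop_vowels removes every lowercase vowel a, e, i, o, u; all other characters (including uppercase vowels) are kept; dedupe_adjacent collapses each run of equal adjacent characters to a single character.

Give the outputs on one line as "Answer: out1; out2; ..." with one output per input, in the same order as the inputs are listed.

"WVQSZEAEO"; "JEJPECPG"; "ZOZ"; "YASPMZ"; "C"; "QFUZF"

Execution, op by op:
  "katsnpwbxble" -> "ktsnpwbxbl" -> "vedyahmimw" -> "edyahmimw" -> "wvqszeaeo" -> "WVQSZEAEO"
  "ijgbgmbzmed" -> "jgbgmbzmd" -> "urmrxmkxo" -> "rmrxmkxo" -> "jejpecpg" -> "JEJPECPG"
  "vwlw" -> "vwlw" -> "ghwh" -> "hwh" -> "zoz" -> "ZOZ"
  "rvxupomjw" -> "rvxpmjw" -> "cgiaxuh" -> "giaxuh" -> "yaspmz" -> "YASPMZ"
  "vaz" -> "vz" -> "gk" -> "k" -> "c" -> "C"
  "foncrwic" -> "fncrwc" -> "qynchn" -> "ynchn" -> "qfuzf" -> "QFUZF"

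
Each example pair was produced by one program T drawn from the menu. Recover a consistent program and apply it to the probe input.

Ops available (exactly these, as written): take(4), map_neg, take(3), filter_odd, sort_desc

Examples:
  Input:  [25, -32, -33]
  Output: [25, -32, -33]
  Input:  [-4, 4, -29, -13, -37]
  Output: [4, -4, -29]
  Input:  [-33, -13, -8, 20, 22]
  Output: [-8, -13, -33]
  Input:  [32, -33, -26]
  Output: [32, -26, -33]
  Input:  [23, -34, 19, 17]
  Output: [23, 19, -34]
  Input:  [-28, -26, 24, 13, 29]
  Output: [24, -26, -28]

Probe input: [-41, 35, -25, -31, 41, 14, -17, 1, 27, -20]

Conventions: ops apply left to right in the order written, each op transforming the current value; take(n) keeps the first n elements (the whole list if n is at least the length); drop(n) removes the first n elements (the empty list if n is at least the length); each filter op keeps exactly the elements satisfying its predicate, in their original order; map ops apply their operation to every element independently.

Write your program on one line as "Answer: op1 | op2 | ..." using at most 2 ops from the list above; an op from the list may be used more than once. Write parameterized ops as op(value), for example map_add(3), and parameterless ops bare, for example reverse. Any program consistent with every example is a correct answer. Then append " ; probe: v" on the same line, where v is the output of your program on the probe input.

take(3) | sort_desc ; probe: [35, -25, -41]

Check, running the answer program on each example:
  [25, -32, -33] -> [25, -32, -33] -> [25, -32, -33]
  [-4, 4, -29, -13, -37] -> [-4, 4, -29] -> [4, -4, -29]
  [-33, -13, -8, 20, 22] -> [-33, -13, -8] -> [-8, -13, -33]
  [32, -33, -26] -> [32, -33, -26] -> [32, -26, -33]
  [23, -34, 19, 17] -> [23, -34, 19] -> [23, 19, -34]
  [-28, -26, 24, 13, 29] -> [-28, -26, 24] -> [24, -26, -28]
  probe: [-41, 35, -25, -31, 41, 14, -17, 1, 27, -20] -> [-41, 35, -25] -> [35, -25, -41]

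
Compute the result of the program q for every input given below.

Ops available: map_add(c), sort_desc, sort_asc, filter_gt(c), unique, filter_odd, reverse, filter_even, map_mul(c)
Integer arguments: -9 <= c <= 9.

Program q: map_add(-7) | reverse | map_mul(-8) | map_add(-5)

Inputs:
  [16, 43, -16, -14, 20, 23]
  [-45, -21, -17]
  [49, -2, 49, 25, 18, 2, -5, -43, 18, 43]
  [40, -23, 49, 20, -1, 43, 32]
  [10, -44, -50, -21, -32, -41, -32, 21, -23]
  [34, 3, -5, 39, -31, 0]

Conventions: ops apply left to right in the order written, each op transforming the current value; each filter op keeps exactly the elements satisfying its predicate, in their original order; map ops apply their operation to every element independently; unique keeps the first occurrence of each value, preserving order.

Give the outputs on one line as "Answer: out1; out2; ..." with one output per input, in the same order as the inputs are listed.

Execution, op by op:
  [16, 43, -16, -14, 20, 23] -> [9, 36, -23, -21, 13, 16] -> [16, 13, -21, -23, 36, 9] -> [-128, -104, 168, 184, -288, -72] -> [-133, -109, 163, 179, -293, -77]
  [-45, -21, -17] -> [-52, -28, -24] -> [-24, -28, -52] -> [192, 224, 416] -> [187, 219, 411]
  [49, -2, 49, 25, 18, 2, -5, -43, 18, 43] -> [42, -9, 42, 18, 11, -5, -12, -50, 11, 36] -> [36, 11, -50, -12, -5, 11, 18, 42, -9, 42] -> [-288, -88, 400, 96, 40, -88, -144, -336, 72, -336] -> [-293, -93, 395, 91, 35, -93, -149, -341, 67, -341]
  [40, -23, 49, 20, -1, 43, 32] -> [33, -30, 42, 13, -8, 36, 25] -> [25, 36, -8, 13, 42, -30, 33] -> [-200, -288, 64, -104, -336, 240, -264] -> [-205, -293, 59, -109, -341, 235, -269]
  [10, -44, -50, -21, -32, -41, -32, 21, -23] -> [3, -51, -57, -28, -39, -48, -39, 14, -30] -> [-30, 14, -39, -48, -39, -28, -57, -51, 3] -> [240, -112, 312, 384, 312, 224, 456, 408, -24] -> [235, -117, 307, 379, 307, 219, 451, 403, -29]
  [34, 3, -5, 39, -31, 0] -> [27, -4, -12, 32, -38, -7] -> [-7, -38, 32, -12, -4, 27] -> [56, 304, -256, 96, 32, -216] -> [51, 299, -261, 91, 27, -221]

[-133, -109, 163, 179, -293, -77]; [187, 219, 411]; [-293, -93, 395, 91, 35, -93, -149, -341, 67, -341]; [-205, -293, 59, -109, -341, 235, -269]; [235, -117, 307, 379, 307, 219, 451, 403, -29]; [51, 299, -261, 91, 27, -221]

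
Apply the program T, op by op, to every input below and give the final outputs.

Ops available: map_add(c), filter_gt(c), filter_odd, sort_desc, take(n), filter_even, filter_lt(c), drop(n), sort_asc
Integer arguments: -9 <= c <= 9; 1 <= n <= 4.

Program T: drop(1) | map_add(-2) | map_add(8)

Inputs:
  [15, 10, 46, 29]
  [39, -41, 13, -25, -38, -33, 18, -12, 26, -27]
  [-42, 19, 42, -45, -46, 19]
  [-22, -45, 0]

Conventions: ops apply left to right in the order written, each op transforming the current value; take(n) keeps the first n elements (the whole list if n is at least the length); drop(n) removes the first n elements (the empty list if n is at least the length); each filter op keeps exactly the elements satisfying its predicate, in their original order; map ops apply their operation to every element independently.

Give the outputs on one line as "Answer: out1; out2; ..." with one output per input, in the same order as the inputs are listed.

Execution, op by op:
  [15, 10, 46, 29] -> [10, 46, 29] -> [8, 44, 27] -> [16, 52, 35]
  [39, -41, 13, -25, -38, -33, 18, -12, 26, -27] -> [-41, 13, -25, -38, -33, 18, -12, 26, -27] -> [-43, 11, -27, -40, -35, 16, -14, 24, -29] -> [-35, 19, -19, -32, -27, 24, -6, 32, -21]
  [-42, 19, 42, -45, -46, 19] -> [19, 42, -45, -46, 19] -> [17, 40, -47, -48, 17] -> [25, 48, -39, -40, 25]
  [-22, -45, 0] -> [-45, 0] -> [-47, -2] -> [-39, 6]

[16, 52, 35]; [-35, 19, -19, -32, -27, 24, -6, 32, -21]; [25, 48, -39, -40, 25]; [-39, 6]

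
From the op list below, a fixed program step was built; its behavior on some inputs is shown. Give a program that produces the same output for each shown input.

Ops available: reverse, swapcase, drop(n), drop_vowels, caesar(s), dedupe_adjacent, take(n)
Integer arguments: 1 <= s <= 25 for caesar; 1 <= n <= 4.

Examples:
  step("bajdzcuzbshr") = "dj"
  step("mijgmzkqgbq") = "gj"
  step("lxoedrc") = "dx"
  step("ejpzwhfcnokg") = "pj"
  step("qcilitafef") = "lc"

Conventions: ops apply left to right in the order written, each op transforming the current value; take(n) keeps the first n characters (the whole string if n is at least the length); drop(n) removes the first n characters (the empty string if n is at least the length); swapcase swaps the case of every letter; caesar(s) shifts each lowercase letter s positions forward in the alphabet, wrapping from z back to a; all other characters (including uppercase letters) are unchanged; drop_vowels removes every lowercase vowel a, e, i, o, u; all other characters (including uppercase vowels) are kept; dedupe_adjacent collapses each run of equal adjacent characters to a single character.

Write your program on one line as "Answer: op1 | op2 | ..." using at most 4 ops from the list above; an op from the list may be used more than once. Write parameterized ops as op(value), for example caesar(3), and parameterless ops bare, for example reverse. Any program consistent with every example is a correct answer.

drop(1) | drop_vowels | take(2) | reverse

Check, running the answer program on each example:
  "bajdzcuzbshr" -> "ajdzcuzbshr" -> "jdzczbshr" -> "jd" -> "dj"
  "mijgmzkqgbq" -> "ijgmzkqgbq" -> "jgmzkqgbq" -> "jg" -> "gj"
  "lxoedrc" -> "xoedrc" -> "xdrc" -> "xd" -> "dx"
  "ejpzwhfcnokg" -> "jpzwhfcnokg" -> "jpzwhfcnkg" -> "jp" -> "pj"
  "qcilitafef" -> "cilitafef" -> "cltff" -> "cl" -> "lc"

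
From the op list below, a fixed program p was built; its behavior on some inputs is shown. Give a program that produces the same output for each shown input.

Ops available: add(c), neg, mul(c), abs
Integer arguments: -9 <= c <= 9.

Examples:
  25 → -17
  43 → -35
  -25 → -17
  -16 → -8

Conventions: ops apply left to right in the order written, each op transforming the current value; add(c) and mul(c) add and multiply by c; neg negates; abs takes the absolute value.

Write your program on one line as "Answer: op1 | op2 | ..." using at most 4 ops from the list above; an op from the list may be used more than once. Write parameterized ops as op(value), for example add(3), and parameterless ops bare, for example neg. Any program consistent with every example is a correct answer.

abs | add(-8) | neg

Check, running the answer program on each example:
  25 -> 25 -> 17 -> -17
  43 -> 43 -> 35 -> -35
  -25 -> 25 -> 17 -> -17
  -16 -> 16 -> 8 -> -8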